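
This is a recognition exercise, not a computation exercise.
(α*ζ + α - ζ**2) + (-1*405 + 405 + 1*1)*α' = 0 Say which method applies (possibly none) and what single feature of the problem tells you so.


Diagnosis: a linear integrating factor — linear in the unknown with genuine forcing: multiply through by the exponential of the integrated coefficient and the left side closes into one derivative.


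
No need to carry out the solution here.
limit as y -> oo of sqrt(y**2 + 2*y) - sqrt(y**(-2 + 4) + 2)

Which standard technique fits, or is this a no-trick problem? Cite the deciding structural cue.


Diagnosis: conjugate multiplication — turning the difference into a conjugate-rationalized ratio makes the limit readable.


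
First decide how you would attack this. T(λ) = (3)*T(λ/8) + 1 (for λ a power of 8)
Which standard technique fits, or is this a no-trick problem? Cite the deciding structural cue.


Verdict: the master substitution — the argument λ/8 divides the index by 8; the standard λ = 8^m substitution converts it to a constant-shift recurrence.


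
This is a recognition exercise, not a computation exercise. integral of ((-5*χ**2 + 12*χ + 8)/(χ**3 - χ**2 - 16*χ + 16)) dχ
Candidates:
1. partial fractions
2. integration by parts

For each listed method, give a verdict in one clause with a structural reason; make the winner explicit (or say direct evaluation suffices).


Best approach: partial fractions — the denominator χ**3 - χ**2 - 16*χ + 16 factors, so the quotient decomposes into elementary partial fractions term by term.
- partial fractions — yes — fits the structure here.
- integration by parts — there is no nonconstant-polynomial-times-kernel split with an exp, sine, cosine (degree-1 argument), or logarithm partner.


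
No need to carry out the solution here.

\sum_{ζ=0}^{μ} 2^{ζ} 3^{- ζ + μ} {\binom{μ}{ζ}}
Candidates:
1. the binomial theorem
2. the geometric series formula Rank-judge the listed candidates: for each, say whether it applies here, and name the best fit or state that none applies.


Best approach: the binomial theorem — {\binom{μ}{ζ}} weighting matched powers of 2 and 3 is the expanded form of (2 + 3)^μ — fold it back up.
- the binomial theorem: applicable, and directly so.
- the geometric series formula — no single multiplier carries one term to the next throughout the sum.


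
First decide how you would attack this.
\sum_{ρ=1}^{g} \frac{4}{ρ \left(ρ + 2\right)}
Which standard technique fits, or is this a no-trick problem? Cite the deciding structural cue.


Method: telescoping — one partial-fraction pass turns \frac{4}{ρ \left(ρ + 2\right)} into a shifted difference, and shifted differences telescope.


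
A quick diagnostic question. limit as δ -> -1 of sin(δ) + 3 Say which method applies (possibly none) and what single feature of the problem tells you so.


Verdict: no special technique — no vanishing denominator and no indeterminate clash at the point — evaluation is immediate.


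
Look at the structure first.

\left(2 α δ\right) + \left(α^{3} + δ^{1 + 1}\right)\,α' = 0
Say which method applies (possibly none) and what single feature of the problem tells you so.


Verdict: the exact-equation method — because the two cross partials coincide, the form is conservative as written — recover its potential in (δ, α).


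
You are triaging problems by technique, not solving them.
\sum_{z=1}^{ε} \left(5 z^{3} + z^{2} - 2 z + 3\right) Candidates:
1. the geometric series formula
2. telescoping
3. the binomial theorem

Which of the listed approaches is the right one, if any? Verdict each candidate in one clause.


Verdict: no special technique — no cancellation, no constant ratio, no binomial weights — just polynomial terms summed directly.
- the geometric series formula: dividing successive terms gives an index-dependent quantity, not a constant.
- telescoping: writing out consecutive terms as given produces no pairwise cancellation.
- the binomial theorem — the terms lack the binomial-coefficient-weighted complementary-power pattern of an expansion.


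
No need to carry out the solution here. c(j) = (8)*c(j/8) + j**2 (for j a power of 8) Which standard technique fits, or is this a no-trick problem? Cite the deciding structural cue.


Verdict: the master substitution — the index is divided (j/8), not shifted — substitute j = 8^m to straighten it into a shift recurrence.


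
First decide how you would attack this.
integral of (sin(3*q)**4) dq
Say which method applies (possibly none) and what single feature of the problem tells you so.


Best approach: a trigonometric identity — sin(3*q)**4 is an even power — the power-reduction identity rewrites it into first-degree cosines.


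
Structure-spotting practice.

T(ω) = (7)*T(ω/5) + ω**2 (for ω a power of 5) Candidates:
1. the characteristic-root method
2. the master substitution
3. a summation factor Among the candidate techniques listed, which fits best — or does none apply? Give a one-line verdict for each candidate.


Best approach: the master substitution — divide-the-index recursion (ω/5 inside the call) straightens out once the index is rewritten as 5^m.
- the characteristic-root method: a divided-index call is not the fixed-shift linear shape that characteristic roots solve.
- the master substitution — applicable, and directly so.
- a summation factor: the recursion divides its index rather than shifting it — there is no previous-term chain for a summation factor to telescope.


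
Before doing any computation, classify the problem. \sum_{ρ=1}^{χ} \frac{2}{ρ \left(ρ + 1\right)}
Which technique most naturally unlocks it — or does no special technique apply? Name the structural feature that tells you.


Diagnosis: telescoping — \frac{2}{ρ \left(ρ + 1\right)} decomposes into shift-paired simple fractions; the series telescopes to finitely many boundary pieces.


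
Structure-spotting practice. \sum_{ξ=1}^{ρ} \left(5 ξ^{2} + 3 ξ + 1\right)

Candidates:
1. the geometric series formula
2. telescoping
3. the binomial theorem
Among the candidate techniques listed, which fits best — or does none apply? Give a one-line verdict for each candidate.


Technique: no special technique — recognize the absence of structure: constant-multiple powers of ξ summed plainly, no special method required.
- the geometric series formula — the term-to-term ratio changes with the index, so the geometric formula cannot close it.
- telescoping — the terms as presented offer no neighboring cancellation — a telescoping rewrite may exist, but the displayed structure does not hand one over.
- the binomial theorem — the summand does not match any term pattern of an expanded binomial power.


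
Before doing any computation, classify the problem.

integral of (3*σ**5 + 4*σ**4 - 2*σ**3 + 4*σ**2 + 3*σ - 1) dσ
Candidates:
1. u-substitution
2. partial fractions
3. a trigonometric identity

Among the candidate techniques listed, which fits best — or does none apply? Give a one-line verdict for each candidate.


Verdict: no special technique — nothing composite, nothing rational, nothing trigonometric — each constant-multiple power of σ integrates by the power rule alone.
- u-substitution: no substitution does more than relabel what direct integration already handles.
- partial fractions: the expression is not a ratio of polynomials that decomposes further.
- a trigonometric identity — there is no trigonometric structure at all — the integrand carries no sine or cosine to rewrite.


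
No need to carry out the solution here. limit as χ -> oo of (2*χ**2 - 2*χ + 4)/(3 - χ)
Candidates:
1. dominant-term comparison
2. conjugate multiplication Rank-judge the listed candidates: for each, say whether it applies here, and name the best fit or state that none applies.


Verdict: dominant-term comparison — as χ grows, only the highest-degree terms matter — compare leading terms and read the limit off.
- dominant-term comparison — applicable, and directly so.
- conjugate multiplication: there is no infinity-minus-infinity radical difference to rationalize.


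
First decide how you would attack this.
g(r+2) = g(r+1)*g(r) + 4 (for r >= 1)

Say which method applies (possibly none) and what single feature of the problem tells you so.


Diagnosis: no special technique — the update rule curves (it is not linear in the unknown sequence), so no superposition-based closed form attaches — iterate or study it directly.


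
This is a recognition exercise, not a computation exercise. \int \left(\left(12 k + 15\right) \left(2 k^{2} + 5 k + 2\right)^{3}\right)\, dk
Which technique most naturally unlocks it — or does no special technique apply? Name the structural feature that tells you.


Method: u-substitution — spotting that 12 k + 15 is a constant multiple of the derivative of 2 k^{2} + 5 k + 2 is the key observation — substitute u = 2 k^{2} + 5 k + 2 and the integral becomes one-dimensional in u. Expanding everything out would also get there; the substitution is the systematic route.


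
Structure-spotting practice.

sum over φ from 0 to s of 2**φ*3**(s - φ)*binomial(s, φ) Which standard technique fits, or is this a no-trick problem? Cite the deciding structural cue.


Technique: the binomial theorem — the binomial coefficients weight matched powers of 2 and 3, which is exactly the expansion of a binomial power.


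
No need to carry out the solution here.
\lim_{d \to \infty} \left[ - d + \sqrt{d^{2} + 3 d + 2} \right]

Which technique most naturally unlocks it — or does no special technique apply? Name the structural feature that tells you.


Technique: conjugate multiplication — divergence minus divergence hides a finite answer — expose it by pairing \sqrt{d^{2} + 3 d + 2} - d with its conjugate.


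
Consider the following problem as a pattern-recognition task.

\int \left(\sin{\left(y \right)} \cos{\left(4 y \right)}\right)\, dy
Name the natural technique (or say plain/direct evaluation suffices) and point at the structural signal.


Method: a trigonometric identity — mixed-frequency products such as \sin{\left(y \right)} \cos{\left(4 y \right)} are designed for the product-to-sum formula.


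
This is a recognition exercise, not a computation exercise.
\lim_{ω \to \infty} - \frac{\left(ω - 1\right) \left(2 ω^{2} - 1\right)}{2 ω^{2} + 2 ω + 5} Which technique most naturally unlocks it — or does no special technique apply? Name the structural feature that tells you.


Technique: dominant-term comparison — at large ω only the top-degree terms survive; compare the leading terms and the limit falls out. Differentiating the expression as a single quotient would eventually settle it as well; matching dominant growth settles it immediately.


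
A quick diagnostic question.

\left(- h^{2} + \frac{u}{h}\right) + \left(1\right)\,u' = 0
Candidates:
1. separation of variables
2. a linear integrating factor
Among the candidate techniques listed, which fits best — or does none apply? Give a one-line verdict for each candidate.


Method: a linear integrating factor — linear in the unknown with genuine forcing: multiply through by the exponential of the integrated coefficient and the left side closes into one derivative.
- separation of variables: no algebra isolates the independent variable on one side and the unknown on the other.
- a linear integrating factor — a fit — the right tool for this form.


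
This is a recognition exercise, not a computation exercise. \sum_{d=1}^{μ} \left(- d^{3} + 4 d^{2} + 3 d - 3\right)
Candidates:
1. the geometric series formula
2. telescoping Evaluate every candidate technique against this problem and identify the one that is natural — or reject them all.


Technique: no special technique — the summand is a plain polynomial in d (expanding first if it arrives factored); standard power-sum formulas evaluate it term by term.
- the geometric series formula — consecutive terms are not related by a fixed multiplier.
- telescoping: as presented, consecutive terms share no shifted copy to cancel against — no rewrite is on display to change that.


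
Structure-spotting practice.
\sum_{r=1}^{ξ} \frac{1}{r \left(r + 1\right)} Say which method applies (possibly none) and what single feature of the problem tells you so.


Method: telescoping — \frac{1}{r \left(r + 1\right)} decomposes into shift-paired simple fractions; the series telescopes to finitely many boundary pieces.


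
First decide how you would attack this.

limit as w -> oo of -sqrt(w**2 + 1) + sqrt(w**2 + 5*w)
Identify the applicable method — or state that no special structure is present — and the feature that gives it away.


Diagnosis: conjugate multiplication — an infinity-minus-infinity difference with a surviving radical — multiply by the conjugate to cancel the divergence.


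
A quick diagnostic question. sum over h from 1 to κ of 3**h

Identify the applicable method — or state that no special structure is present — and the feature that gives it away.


Verdict: the geometric series formula — each term is 3 times the previous one, so the geometric-series formula applies directly.


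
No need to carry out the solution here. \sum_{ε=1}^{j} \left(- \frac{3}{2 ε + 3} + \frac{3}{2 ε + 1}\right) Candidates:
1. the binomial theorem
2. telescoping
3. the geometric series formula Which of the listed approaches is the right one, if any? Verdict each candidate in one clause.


Diagnosis: telescoping — write out three consecutive terms and watch the interior cancel: the advanced copy one term subtracts reappears as the very next term's leading piece, pair after pair.
- the binomial theorem: the terms do not reassemble into a binomial power.
- telescoping: yes — fits the structure here.
- the geometric series formula — the term-to-term ratio changes with the index, so the geometric formula cannot close it.


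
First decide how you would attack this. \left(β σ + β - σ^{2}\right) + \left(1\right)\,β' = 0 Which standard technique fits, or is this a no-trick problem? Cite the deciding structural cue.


Technique: a linear integrating factor — linear in the unknown with genuine forcing: multiply through by the exponential of the integrated coefficient and the left side closes into one derivative.


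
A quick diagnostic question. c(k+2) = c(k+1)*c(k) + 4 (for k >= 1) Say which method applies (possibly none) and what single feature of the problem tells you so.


Technique: no special technique — once the recursion is nonlinear, characteristic roots, master substitutions, and summation factors are all off the table.


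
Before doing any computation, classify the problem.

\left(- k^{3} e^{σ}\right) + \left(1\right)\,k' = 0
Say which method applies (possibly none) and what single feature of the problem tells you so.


Method: separation of variables — one side of the product carries the independent variable, the other the unknown — the textbook separation shape.


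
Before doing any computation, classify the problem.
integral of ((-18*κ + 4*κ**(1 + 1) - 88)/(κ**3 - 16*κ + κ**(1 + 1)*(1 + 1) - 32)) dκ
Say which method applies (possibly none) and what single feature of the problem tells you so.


Method: partial fractions — each factor of (κ**3 - 16*κ + κ**(1 + 1)*(1 + 1) - 32) owns one elementary piece of the integrand — separate them and integrate piecewise.


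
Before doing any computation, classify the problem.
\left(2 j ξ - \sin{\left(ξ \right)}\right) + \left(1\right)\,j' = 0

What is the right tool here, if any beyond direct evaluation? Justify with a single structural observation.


Technique: a linear integrating factor — the unknown enters only to the first power against a nonzero forcing term — the integrating-factor template applies directly.


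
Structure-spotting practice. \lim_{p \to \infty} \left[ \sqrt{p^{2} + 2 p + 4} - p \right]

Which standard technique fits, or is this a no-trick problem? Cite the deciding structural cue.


Technique: conjugate multiplication — \sqrt{p^{2} + 2 p + 4} and p both blow up, but their difference is tame once the conjugate rationalizes it.


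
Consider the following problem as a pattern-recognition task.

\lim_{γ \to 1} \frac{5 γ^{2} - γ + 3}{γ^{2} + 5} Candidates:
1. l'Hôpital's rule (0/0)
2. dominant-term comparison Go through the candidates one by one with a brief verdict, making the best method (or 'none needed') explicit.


Diagnosis: no special technique — no denominator vanishes and nothing blows up at 1: direct substitution is the whole computation.
- l'Hôpital's rule (0/0): substituting the point gives a finite value outright — there is no indeterminate clash to repair.
- dominant-term comparison: leading-power comparison does not apply to this form.


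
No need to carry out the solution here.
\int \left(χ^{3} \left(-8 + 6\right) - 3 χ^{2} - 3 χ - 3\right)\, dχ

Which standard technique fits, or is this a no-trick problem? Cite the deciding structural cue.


Technique: no special technique — the integrand is a sum of constant multiples of powers of χ — integrate term by term.


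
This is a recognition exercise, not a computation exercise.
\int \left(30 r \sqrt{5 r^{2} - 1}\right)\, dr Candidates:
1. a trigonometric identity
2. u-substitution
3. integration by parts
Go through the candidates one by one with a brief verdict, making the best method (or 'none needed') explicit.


Technique: u-substitution — 30 r matches the derivative of 5 r^{2} - 1 up to a constant; with u = 5 r^{2} - 1 the whole integrand folds into a function of u alone.
- a trigonometric identity: no sine or cosine appears, so there is nothing for a trigonometric identity to act on.
- u-substitution — applicable, and directly so.
- integration by parts: a polynomial factor is present, but its partner is not an exp, sine, or cosine of a degree-1 argument, nor a logarithm.


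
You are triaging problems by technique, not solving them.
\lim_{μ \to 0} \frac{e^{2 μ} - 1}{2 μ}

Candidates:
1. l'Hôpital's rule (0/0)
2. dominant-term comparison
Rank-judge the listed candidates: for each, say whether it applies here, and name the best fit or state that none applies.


Diagnosis: l'Hôpital's rule (0/0) — the 0/0 form at 0 is the signature situation for l'Hôpital's rule. The standard small-argument limits would also carry it; the rule is the systematic route.
- l'Hôpital's rule (0/0) — yes — fits the structure here.
- dominant-term comparison — no dominant-degree comparison decides it.


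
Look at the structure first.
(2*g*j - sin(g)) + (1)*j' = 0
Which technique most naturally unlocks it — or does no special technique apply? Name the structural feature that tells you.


Verdict: a linear integrating factor — the equation is linear in j with coefficient 2*g; multiplying by the integrating factor exp(∫2*g) makes the left side a perfect derivative.


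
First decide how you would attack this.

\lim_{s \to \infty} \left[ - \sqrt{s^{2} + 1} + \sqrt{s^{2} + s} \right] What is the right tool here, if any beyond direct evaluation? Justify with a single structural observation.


Diagnosis: conjugate multiplication — both pieces blow up but their difference is finite; the conjugate trick rationalizes \sqrt{s^{2} + s} - \sqrt{s^{2} + 1}.


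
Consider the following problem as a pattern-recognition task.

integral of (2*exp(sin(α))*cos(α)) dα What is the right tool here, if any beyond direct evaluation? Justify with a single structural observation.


Verdict: u-substitution — the only nontrivial dependence routes through sin(α), whose derivative supplies the leftover factor up to a constant multiple — u = sin(α) flattens it.


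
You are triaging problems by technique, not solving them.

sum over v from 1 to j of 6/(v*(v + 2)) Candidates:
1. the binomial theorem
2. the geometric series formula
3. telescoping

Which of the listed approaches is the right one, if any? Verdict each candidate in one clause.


Verdict: telescoping — poles of 6/(v*(v + 2)) differ by an integer, the telltale of a telescoping partial-fraction sum.
- the binomial theorem: there is no pair of bases whose matched powers would reassemble into a single binomial power.
- the geometric series formula: the term-to-term ratio drifts with the index — the one thing the geometric formula cannot absorb.
- telescoping: applicable, and directly so.


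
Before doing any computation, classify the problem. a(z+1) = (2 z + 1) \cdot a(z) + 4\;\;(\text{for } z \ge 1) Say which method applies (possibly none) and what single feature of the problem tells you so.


Method: a summation factor — an index-dependent multiplier 2 z + 1 rules out characteristic roots; a summation factor converts it to a pure difference.


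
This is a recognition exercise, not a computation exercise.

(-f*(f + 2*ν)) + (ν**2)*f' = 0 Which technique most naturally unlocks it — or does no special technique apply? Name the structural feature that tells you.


Technique: the homogeneous substitution — the slope is degree-zero homogeneous: the ratio substitution v = f/ν collapses it. This doubles as a Bernoulli equation in the unknown as written; the homogeneous route needs no setup at all.


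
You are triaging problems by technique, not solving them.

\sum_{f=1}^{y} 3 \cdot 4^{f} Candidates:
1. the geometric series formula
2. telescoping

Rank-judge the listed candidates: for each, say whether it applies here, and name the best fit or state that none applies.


Method: the geometric series formula — consecutive terms stand in a fixed index-free ratio — the geometric sum formula closes it.
- the geometric series formula — yes, a natural case for it.
- telescoping: writing out consecutive terms as given produces no pairwise cancellation.


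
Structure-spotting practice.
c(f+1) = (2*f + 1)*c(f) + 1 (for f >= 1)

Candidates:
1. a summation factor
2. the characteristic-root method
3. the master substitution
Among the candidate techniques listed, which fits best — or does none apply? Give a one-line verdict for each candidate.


Method: a summation factor — normalize by the running product of 2*f + 1: the left side becomes a difference, and differences sum.
- a summation factor: yes — fits the structure here.
- the characteristic-root method: the coefficients change with the index, which the root method cannot absorb.
- the master substitution — with no divided-index recursive call, reindexing by powers of a base buys nothing.


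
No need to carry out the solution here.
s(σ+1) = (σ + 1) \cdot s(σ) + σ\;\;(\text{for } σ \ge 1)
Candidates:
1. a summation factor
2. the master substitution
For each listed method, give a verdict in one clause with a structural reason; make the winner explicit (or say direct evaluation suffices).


Method: a summation factor — an index-dependent multiplier σ + 1 rules out characteristic roots; a summation factor converts it to a pure difference.
- a summation factor — applicable, and directly so.
- the master substitution: there is no divide-the-index recursive argument.


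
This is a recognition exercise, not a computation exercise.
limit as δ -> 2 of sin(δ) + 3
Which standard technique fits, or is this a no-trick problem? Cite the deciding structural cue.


Verdict: no special technique — the expression is continuous at 2 — substitute and evaluate; no indeterminate form appears.


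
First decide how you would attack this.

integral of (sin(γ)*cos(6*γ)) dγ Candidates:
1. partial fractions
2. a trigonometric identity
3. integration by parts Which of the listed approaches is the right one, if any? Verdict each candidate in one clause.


Best approach: a trigonometric identity — two sinusoids at different rates multiply in sin(γ)*cos(6*γ); the product-to-sum identity uncouples them.
- partial fractions — the expression is not a ratio of polynomials that decomposes further.
- a trigonometric identity — yes, a natural case for it.
- integration by parts: not the natural route: no polynomial-kernel product appears — a recursive parts reduction of the trigonometric product exists, but the identity rewrite is direct.


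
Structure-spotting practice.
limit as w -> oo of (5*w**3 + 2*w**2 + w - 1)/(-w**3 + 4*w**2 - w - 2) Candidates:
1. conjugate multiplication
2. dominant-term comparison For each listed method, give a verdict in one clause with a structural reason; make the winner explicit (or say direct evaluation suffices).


Method: dominant-term comparison — divide through by the highest power of w; every lower-order term dies and the dominant terms decide the limit.
- conjugate multiplication: there are no radicals in tension whose conjugate would simplify matters.
- dominant-term comparison — yes, a natural case for it.


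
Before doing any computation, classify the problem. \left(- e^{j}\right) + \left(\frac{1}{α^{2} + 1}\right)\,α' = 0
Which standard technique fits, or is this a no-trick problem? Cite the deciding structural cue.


Method: separation of variables — solved for the derivative, the right side splits multiplicatively into a function of each variable alone — divide and integrate each side. The cross-partial test also passes here (vacuously, each side single-variable); the potential-function route would work, separation is simply more immediate.


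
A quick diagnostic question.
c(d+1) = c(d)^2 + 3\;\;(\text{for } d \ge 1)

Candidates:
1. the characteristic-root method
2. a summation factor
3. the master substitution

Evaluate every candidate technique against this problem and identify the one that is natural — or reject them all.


Best approach: no special technique — each new value is a nonlinear function of earlier ones — scaling arguments and superposition both fail.
- the characteristic-root method: the recursion is nonlinear in the sequence values, so no linear-modes ansatz applies.
- a summation factor: the recursion is nonlinear — outside the first-order linear family a summation factor addresses.
- the master substitution — the recursive argument is a shift of the index, not a fixed fraction of it.


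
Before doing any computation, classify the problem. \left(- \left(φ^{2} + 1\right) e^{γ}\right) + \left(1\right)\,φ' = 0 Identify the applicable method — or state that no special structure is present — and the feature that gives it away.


Verdict: separation of variables — all dependence on the two variables factors apart, the defining separable shape.


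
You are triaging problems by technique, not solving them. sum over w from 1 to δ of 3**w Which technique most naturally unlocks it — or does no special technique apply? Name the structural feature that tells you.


Best approach: the geometric series formula — each term is 3 times the previous one, so the geometric-series formula applies directly.


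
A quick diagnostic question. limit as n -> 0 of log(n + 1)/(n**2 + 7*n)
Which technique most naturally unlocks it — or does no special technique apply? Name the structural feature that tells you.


Best approach: l'Hôpital's rule (0/0) — plug in 0: top and bottom both hit zero, so differentiate each and retry. Expanding numerator and denominator to first order gives the same value — the rule automates exactly that.


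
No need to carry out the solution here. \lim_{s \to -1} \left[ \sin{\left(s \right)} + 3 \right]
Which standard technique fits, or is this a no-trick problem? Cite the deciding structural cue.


Verdict: no special technique — nothing blocks direct substitution at -1: plug in and finish.


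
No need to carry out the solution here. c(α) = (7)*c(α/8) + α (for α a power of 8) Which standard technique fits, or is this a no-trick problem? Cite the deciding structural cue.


Method: the master substitution — the recursive call is at index α/8 rather than a shift, a divide-and-conquer shape — substituting α = 8^m linearizes it.


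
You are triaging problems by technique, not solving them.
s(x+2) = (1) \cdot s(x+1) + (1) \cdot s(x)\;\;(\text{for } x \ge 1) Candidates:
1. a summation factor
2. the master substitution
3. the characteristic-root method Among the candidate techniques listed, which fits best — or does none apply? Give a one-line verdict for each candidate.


Method: the characteristic-root method — try a geometric ansatz r^x: constant coefficients turn the recurrence into one polynomial equation in r.
- a summation factor: the recurrence reaches back more than one step, outside the first-order family a summation factor normalizes.
- the master substitution — there is no divide-the-index recursive argument.
- the characteristic-root method: a fit — the right tool for this form.


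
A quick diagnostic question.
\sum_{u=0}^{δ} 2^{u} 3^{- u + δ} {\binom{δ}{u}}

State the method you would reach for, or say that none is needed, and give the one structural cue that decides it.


Best approach: the binomial theorem — the binomial coefficients weight matched powers of 2 and 3, which is exactly the expansion of a binomial power.


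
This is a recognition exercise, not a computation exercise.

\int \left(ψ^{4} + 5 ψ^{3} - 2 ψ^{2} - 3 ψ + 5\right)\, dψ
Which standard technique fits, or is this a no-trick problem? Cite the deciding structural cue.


Verdict: no special technique — scan for structure and find none: constant multiples of powers of ψ, integrate directly.


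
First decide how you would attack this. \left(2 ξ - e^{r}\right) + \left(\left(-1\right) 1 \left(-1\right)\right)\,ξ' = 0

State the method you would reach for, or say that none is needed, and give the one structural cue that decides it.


Diagnosis: a linear integrating factor — first power of ξ, nonzero forcing: the integrating-factor recipe applies verbatim with p = 2.


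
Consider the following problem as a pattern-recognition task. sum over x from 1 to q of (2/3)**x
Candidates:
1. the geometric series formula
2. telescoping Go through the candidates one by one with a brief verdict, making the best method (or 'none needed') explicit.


Diagnosis: the geometric series formula — each summand is the previous one scaled by 2/3; that constant multiplier is itself the geometric structure.
- the geometric series formula: yes, a natural case for it.
- telescoping: as presented, consecutive terms share no shifted copy to cancel against — no rewrite is on display to change that.


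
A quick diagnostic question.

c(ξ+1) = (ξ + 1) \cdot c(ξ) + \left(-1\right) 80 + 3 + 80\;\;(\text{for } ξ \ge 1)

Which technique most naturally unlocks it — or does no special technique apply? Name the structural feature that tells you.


Best approach: a summation factor — normalize by the running product of ξ + 1: the left side becomes a difference, and differences sum.


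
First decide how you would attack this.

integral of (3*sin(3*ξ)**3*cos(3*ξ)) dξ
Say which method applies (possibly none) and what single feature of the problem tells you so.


Technique: u-substitution — read it as f(sin(3*ξ)) times a constant multiple of d(sin(3*ξ)): one substitution, u = sin(3*ξ), finishes it.


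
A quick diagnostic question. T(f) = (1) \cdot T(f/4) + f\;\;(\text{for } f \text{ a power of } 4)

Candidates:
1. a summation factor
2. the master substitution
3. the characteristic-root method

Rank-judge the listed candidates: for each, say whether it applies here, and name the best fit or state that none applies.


Method: the master substitution — the argument contracts 4-fold per step: reindex f exponentially and solve the linear recurrence in the new index.
- a summation factor: a divided-index call is outside the fixed-shift first-order family a summation factor normalizes.
- the master substitution — a fit — the right tool for this form.
- the characteristic-root method — a divided-index call is not the fixed-shift linear shape that characteristic roots solve.


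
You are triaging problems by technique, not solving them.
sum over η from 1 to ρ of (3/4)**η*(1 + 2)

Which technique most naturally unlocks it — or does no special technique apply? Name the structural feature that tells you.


Method: the geometric series formula — the ratio of consecutive terms is the constant 3/4, independent of the index — a geometric sum.


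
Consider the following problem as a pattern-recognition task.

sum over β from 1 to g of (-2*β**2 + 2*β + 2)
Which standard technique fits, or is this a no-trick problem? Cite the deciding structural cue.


Technique: no special technique — every summand is a constant multiple of a power of β — apply the standard power-sum identities one degree at a time.


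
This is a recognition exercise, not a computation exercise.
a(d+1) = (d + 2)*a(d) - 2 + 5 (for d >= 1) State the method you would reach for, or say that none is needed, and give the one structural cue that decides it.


Method: a summation factor — first-order, linear, moving coefficient d + 2: the discrete analogue of an integrating factor handles it.


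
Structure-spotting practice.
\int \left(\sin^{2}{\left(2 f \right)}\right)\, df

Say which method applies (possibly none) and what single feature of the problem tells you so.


Method: a trigonometric identity — the even exponent on \sin^{2}{\left(2 f \right)} signals one move: rewrite via cos of the doubled angle.


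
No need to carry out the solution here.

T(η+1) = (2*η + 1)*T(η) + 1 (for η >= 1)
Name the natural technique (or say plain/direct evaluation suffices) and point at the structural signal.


Diagnosis: a summation factor — the coefficient 2*η + 1 drifts with the index, so no fixed root exists; normalizing by the cumulative product telescopes it.


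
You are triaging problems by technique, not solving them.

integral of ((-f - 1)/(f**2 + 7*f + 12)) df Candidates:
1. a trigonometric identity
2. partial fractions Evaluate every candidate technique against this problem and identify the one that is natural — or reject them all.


Diagnosis: partial fractions — once f**2 + 7*f + 12 is factored, each root contributes a simple-fraction term; integrate them one at a time.
- a trigonometric identity — there is no trigonometric structure at all — the integrand carries no sine or cosine to rewrite.
- partial fractions — a fit — the right tool for this form.


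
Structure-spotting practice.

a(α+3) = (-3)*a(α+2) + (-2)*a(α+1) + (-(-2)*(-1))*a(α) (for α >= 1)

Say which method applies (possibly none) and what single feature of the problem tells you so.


Verdict: the characteristic-root method — constant coefficients and linearity mean the ansatz r^α reduces it to solving the characteristic polynomial.


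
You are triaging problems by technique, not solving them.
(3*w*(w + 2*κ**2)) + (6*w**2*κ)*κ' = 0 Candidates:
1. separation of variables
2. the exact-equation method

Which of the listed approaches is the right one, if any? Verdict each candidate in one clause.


Method: the exact-equation method — the compatibility test passes: the κ-derivative of 3*w*(w + 2*κ**2) matches the w-derivative of 6*w**2*κ, so integrate a potential.
- separation of variables: the two dependences are entangled, not a clean product of one-variable pieces.
- the exact-equation method — applies; the problem has the shape this method handles.


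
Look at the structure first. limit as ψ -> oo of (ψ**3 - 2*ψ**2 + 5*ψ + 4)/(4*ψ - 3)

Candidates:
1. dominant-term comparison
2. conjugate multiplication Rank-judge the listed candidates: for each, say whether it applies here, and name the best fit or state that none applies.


Diagnosis: dominant-term comparison — divide by the highest power of ψ present: lower-order terms vanish and the dominant ratio remains.
- dominant-term comparison: yes, a natural case for it.
- conjugate multiplication: the conjugate move applies to radical differences, which this is not.


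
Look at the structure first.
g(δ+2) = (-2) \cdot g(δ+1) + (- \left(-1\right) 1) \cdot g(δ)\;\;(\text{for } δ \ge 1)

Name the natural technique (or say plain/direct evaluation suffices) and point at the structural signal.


Best approach: the characteristic-root method — linear, homogeneous, constant coefficients: solutions of the form r^δ exist — find the roots of the characteristic polynomial.


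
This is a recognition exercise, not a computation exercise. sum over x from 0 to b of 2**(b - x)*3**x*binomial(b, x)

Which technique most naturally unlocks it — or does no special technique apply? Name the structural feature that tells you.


Verdict: the binomial theorem — terms weighting binomial(b, x) against matched powers of 3 and 2 reassemble into (3 + 2)^b by the binomial theorem.


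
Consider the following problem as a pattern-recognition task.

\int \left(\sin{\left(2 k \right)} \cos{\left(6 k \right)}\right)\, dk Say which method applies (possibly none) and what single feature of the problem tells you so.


Best approach: a trigonometric identity — apply product-to-sum to \sin{\left(2 k \right)} \cos{\left(6 k \right)}: two clean single-angle terms replace one awkward product.


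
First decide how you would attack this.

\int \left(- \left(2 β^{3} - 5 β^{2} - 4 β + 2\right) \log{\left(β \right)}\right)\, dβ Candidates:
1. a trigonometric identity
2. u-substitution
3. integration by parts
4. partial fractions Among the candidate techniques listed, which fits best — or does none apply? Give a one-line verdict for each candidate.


Best approach: integration by parts — the presence of \log{\left(β \right)} against a polynomial factor is the standard differentiate-the-log setup.
- a trigonometric identity: no sine or cosine appears, so there is nothing for a trigonometric identity to act on.
- u-substitution — no subexpression of the integrand pairs with its own derivative as a factor — individual terms may offer their own substitutions, but any change of variable covering the whole integral would have to be constructed from outside the expression.
- integration by parts — yes, a natural case for it.
- partial fractions: the expression is not a ratio of polynomials that decomposes further.


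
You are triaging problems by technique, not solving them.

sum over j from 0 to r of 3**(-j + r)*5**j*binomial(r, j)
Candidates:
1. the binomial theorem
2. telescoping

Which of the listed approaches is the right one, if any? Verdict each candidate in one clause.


Verdict: the binomial theorem — binomial(r, j) weighting matched powers of 5 and 3 is the expanded form of (5 + 3)^r — fold it back up.
- the binomial theorem — yes — fits the structure here.
- telescoping: the summand is not presented as a shifted difference — a telescoping rewrite may exist, but the displayed structure does not offer one.


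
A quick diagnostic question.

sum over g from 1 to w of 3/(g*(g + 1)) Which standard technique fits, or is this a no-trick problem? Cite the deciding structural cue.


Technique: telescoping — the denominator's roots in 3/(g*(g + 1)) sit an integer apart: decomposition produces a self-cancelling chain.


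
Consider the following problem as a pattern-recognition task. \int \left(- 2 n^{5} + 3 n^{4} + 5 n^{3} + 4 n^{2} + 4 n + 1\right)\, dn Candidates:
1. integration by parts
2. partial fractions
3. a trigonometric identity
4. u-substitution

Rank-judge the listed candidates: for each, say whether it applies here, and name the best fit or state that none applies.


Method: no special technique — scan for structure and find none: constant multiples of powers of n, integrate directly.
- integration by parts — parts would only shuffle a directly integrable integrand.
- partial fractions — the expression is not a ratio of polynomials that decomposes further.
- a trigonometric identity — there is no trigonometric structure at all — the integrand carries no sine or cosine to rewrite.
- u-substitution: no substitution does more than relabel what direct integration already handles.
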